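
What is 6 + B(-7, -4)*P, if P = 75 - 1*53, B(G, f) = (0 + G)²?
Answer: 1084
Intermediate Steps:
B(G, f) = G²
P = 22 (P = 75 - 53 = 22)
6 + B(-7, -4)*P = 6 + (-7)²*22 = 6 + 49*22 = 6 + 1078 = 1084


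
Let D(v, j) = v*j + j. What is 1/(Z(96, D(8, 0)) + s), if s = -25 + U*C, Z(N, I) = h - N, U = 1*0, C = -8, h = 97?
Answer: -1/24 ≈ -0.041667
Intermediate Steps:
U = 0
D(v, j) = j + j*v (D(v, j) = j*v + j = j + j*v)
Z(N, I) = 97 - N
s = -25 (s = -25 + 0*(-8) = -25 + 0 = -25)
1/(Z(96, D(8, 0)) + s) = 1/((97 - 1*96) - 25) = 1/((97 - 96) - 25) = 1/(1 - 25) = 1/(-24) = -1/24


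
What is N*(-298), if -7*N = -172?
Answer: -51256/7 ≈ -7322.3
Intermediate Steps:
N = 172/7 (N = -1/7*(-172) = 172/7 ≈ 24.571)
N*(-298) = (172/7)*(-298) = -51256/7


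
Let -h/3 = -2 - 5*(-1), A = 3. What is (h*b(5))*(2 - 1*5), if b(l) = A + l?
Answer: 216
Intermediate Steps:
h = -9 (h = -3*(-2 - 5*(-1)) = -3*(-2 + 5) = -3*3 = -9)
b(l) = 3 + l
(h*b(5))*(2 - 1*5) = (-9*(3 + 5))*(2 - 1*5) = (-9*8)*(2 - 5) = -72*(-3) = 216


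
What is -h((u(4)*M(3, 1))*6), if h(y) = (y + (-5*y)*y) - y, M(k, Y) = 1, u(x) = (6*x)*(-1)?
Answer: 103680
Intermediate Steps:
u(x) = -6*x
h(y) = -5*y² (h(y) = (y - 5*y²) - y = -5*y²)
-h((u(4)*M(3, 1))*6) = -(-5)*((-6*4*1)*6)² = -(-5)*(-24*1*6)² = -(-5)*(-24*6)² = -(-5)*(-144)² = -(-5)*20736 = -1*(-103680) = 103680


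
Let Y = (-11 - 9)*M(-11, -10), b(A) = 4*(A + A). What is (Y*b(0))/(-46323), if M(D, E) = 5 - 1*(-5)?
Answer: 0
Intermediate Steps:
M(D, E) = 10 (M(D, E) = 5 + 5 = 10)
b(A) = 8*A (b(A) = 4*(2*A) = 8*A)
Y = -200 (Y = (-11 - 9)*10 = -20*10 = -200)
(Y*b(0))/(-46323) = -1600*0/(-46323) = -200*0*(-1/46323) = 0*(-1/46323) = 0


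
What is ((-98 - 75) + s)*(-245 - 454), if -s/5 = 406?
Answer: 1539897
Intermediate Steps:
s = -2030 (s = -5*406 = -2030)
((-98 - 75) + s)*(-245 - 454) = ((-98 - 75) - 2030)*(-245 - 454) = (-173 - 2030)*(-699) = -2203*(-699) = 1539897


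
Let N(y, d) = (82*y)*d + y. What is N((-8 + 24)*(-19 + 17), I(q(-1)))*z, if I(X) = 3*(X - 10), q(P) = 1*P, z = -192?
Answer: -16619520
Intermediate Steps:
q(P) = P
I(X) = -30 + 3*X (I(X) = 3*(-10 + X) = -30 + 3*X)
N(y, d) = y + 82*d*y (N(y, d) = 82*d*y + y = y + 82*d*y)
N((-8 + 24)*(-19 + 17), I(q(-1)))*z = (((-8 + 24)*(-19 + 17))*(1 + 82*(-30 + 3*(-1))))*(-192) = ((16*(-2))*(1 + 82*(-30 - 3)))*(-192) = -32*(1 + 82*(-33))*(-192) = -32*(1 - 2706)*(-192) = -32*(-2705)*(-192) = 86560*(-192) = -16619520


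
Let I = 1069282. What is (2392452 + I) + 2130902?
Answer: 5592636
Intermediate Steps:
(2392452 + I) + 2130902 = (2392452 + 1069282) + 2130902 = 3461734 + 2130902 = 5592636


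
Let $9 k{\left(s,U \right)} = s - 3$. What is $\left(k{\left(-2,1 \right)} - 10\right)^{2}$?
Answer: $\frac{9025}{81} \approx 111.42$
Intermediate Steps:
$k{\left(s,U \right)} = - \frac{1}{3} + \frac{s}{9}$ ($k{\left(s,U \right)} = \frac{s - 3}{9} = \frac{-3 + s}{9} = - \frac{1}{3} + \frac{s}{9}$)
$\left(k{\left(-2,1 \right)} - 10\right)^{2} = \left(\left(- \frac{1}{3} + \frac{1}{9} \left(-2\right)\right) - 10\right)^{2} = \left(\left(- \frac{1}{3} - \frac{2}{9}\right) - 10\right)^{2} = \left(- \frac{5}{9} - 10\right)^{2} = \left(- \frac{95}{9}\right)^{2} = \frac{9025}{81}$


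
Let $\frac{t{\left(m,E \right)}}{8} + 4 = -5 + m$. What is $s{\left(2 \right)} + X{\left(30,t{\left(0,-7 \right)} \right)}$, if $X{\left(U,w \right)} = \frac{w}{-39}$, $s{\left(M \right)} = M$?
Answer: $\frac{50}{13} \approx 3.8462$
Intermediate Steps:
$t{\left(m,E \right)} = -72 + 8 m$ ($t{\left(m,E \right)} = -32 + 8 \left(-5 + m\right) = -32 + \left(-40 + 8 m\right) = -72 + 8 m$)
$X{\left(U,w \right)} = - \frac{w}{39}$ ($X{\left(U,w \right)} = w \left(- \frac{1}{39}\right) = - \frac{w}{39}$)
$s{\left(2 \right)} + X{\left(30,t{\left(0,-7 \right)} \right)} = 2 - \frac{-72 + 8 \cdot 0}{39} = 2 - \frac{-72 + 0}{39} = 2 - - \frac{24}{13} = 2 + \frac{24}{13} = \frac{50}{13}$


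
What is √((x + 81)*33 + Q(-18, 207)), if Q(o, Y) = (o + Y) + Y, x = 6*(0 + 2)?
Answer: 3*√385 ≈ 58.864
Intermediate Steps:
x = 12 (x = 6*2 = 12)
Q(o, Y) = o + 2*Y (Q(o, Y) = (Y + o) + Y = o + 2*Y)
√((x + 81)*33 + Q(-18, 207)) = √((12 + 81)*33 + (-18 + 2*207)) = √(93*33 + (-18 + 414)) = √(3069 + 396) = √3465 = 3*√385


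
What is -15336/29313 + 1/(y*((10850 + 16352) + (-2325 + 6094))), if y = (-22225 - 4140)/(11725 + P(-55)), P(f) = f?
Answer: -278287983270/531900940331 ≈ -0.52320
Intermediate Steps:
y = -5273/2334 (y = (-22225 - 4140)/(11725 - 55) = -26365/11670 = -26365*1/11670 = -5273/2334 ≈ -2.2592)
-15336/29313 + 1/(y*((10850 + 16352) + (-2325 + 6094))) = -15336/29313 + 1/((-5273/2334)*((10850 + 16352) + (-2325 + 6094))) = -15336*1/29313 - 2334/(5273*(27202 + 3769)) = -1704/3257 - 2334/5273/30971 = -1704/3257 - 2334/5273*1/30971 = -1704/3257 - 2334/163310083 = -278287983270/531900940331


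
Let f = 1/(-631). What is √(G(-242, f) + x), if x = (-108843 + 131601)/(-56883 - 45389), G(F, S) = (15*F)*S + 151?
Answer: √2546422878322243/4033352 ≈ 12.511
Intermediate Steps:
f = -1/631 ≈ -0.0015848
G(F, S) = 151 + 15*F*S (G(F, S) = 15*F*S + 151 = 151 + 15*F*S)
x = -11379/51136 (x = 22758/(-102272) = 22758*(-1/102272) = -11379/51136 ≈ -0.22252)
√(G(-242, f) + x) = √((151 + 15*(-242)*(-1/631)) - 11379/51136) = √((151 + 3630/631) - 11379/51136) = √(98911/631 - 11379/51136) = √(5050732747/32266816) = √2546422878322243/4033352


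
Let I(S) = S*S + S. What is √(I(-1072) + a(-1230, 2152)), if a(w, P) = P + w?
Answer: √1149034 ≈ 1071.9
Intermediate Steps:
I(S) = S + S² (I(S) = S² + S = S + S²)
√(I(-1072) + a(-1230, 2152)) = √(-1072*(1 - 1072) + (2152 - 1230)) = √(-1072*(-1071) + 922) = √(1148112 + 922) = √1149034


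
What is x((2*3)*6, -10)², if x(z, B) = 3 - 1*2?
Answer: 1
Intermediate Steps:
x(z, B) = 1 (x(z, B) = 3 - 2 = 1)
x((2*3)*6, -10)² = 1² = 1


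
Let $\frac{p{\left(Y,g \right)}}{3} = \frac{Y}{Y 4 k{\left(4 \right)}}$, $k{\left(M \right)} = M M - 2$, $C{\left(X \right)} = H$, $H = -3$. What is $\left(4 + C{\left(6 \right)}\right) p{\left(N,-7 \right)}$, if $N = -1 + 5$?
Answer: $\frac{3}{56} \approx 0.053571$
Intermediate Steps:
$N = 4$
$C{\left(X \right)} = -3$
$k{\left(M \right)} = -2 + M^{2}$ ($k{\left(M \right)} = M^{2} - 2 = -2 + M^{2}$)
$p{\left(Y,g \right)} = \frac{3}{56}$ ($p{\left(Y,g \right)} = 3 \frac{Y}{Y 4 \left(-2 + 4^{2}\right)} = 3 \frac{Y}{4 Y \left(-2 + 16\right)} = 3 \frac{Y}{4 Y 14} = 3 \frac{Y}{56 Y} = 3 Y \frac{1}{56 Y} = 3 \cdot \frac{1}{56} = \frac{3}{56}$)
$\left(4 + C{\left(6 \right)}\right) p{\left(N,-7 \right)} = \left(4 - 3\right) \frac{3}{56} = 1 \cdot \frac{3}{56} = \frac{3}{56}$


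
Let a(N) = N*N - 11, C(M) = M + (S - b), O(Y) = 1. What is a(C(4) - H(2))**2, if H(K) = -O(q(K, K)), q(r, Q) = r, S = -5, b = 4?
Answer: 25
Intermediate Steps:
H(K) = -1 (H(K) = -1*1 = -1)
C(M) = -9 + M (C(M) = M + (-5 - 1*4) = M + (-5 - 4) = M - 9 = -9 + M)
a(N) = -11 + N**2 (a(N) = N**2 - 11 = -11 + N**2)
a(C(4) - H(2))**2 = (-11 + ((-9 + 4) - 1*(-1))**2)**2 = (-11 + (-5 + 1)**2)**2 = (-11 + (-4)**2)**2 = (-11 + 16)**2 = 5**2 = 25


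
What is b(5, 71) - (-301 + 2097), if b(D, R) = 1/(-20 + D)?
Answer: -26941/15 ≈ -1796.1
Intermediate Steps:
b(5, 71) - (-301 + 2097) = 1/(-20 + 5) - (-301 + 2097) = 1/(-15) - 1*1796 = -1/15 - 1796 = -26941/15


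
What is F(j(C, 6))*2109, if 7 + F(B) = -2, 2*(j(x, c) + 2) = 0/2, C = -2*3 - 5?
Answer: -18981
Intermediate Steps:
C = -11 (C = -6 - 5 = -11)
j(x, c) = -2 (j(x, c) = -2 + (0/2)/2 = -2 + (0*(½))/2 = -2 + (½)*0 = -2 + 0 = -2)
F(B) = -9 (F(B) = -7 - 2 = -9)
F(j(C, 6))*2109 = -9*2109 = -18981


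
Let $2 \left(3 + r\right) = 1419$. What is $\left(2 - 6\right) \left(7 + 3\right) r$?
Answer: $-28260$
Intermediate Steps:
$r = \frac{1413}{2}$ ($r = -3 + \frac{1}{2} \cdot 1419 = -3 + \frac{1419}{2} = \frac{1413}{2} \approx 706.5$)
$\left(2 - 6\right) \left(7 + 3\right) r = \left(2 - 6\right) \left(7 + 3\right) \frac{1413}{2} = \left(-4\right) 10 \cdot \frac{1413}{2} = \left(-40\right) \frac{1413}{2} = -28260$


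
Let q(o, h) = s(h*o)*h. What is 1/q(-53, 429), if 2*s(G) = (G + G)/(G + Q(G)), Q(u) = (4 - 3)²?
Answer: 22736/9754173 ≈ 0.0023309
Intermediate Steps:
Q(u) = 1 (Q(u) = 1² = 1)
s(G) = G/(1 + G) (s(G) = ((G + G)/(G + 1))/2 = ((2*G)/(1 + G))/2 = (2*G/(1 + G))/2 = G/(1 + G))
q(o, h) = o*h²/(1 + h*o) (q(o, h) = ((h*o)/(1 + h*o))*h = (h*o/(1 + h*o))*h = o*h²/(1 + h*o))
1/q(-53, 429) = 1/(-53*429²/(1 + 429*(-53))) = 1/(-53*184041/(1 - 22737)) = 1/(-53*184041/(-22736)) = 1/(-53*184041*(-1/22736)) = 1/(9754173/22736) = 22736/9754173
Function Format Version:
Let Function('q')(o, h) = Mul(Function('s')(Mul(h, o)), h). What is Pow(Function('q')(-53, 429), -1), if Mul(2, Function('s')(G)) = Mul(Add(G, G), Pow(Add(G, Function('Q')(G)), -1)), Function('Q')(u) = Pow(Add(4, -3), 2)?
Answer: Rational(22736, 9754173) ≈ 0.0023309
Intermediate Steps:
Function('Q')(u) = 1 (Function('Q')(u) = Pow(1, 2) = 1)
Function('s')(G) = Mul(G, Pow(Add(1, G), -1)) (Function('s')(G) = Mul(Rational(1, 2), Mul(Add(G, G), Pow(Add(G, 1), -1))) = Mul(Rational(1, 2), Mul(Mul(2, G), Pow(Add(1, G), -1))) = Mul(Rational(1, 2), Mul(2, G, Pow(Add(1, G), -1))) = Mul(G, Pow(Add(1, G), -1)))
Function('q')(o, h) = Mul(o, Pow(h, 2), Pow(Add(1, Mul(h, o)), -1)) (Function('q')(o, h) = Mul(Mul(Mul(h, o), Pow(Add(1, Mul(h, o)), -1)), h) = Mul(Mul(h, o, Pow(Add(1, Mul(h, o)), -1)), h) = Mul(o, Pow(h, 2), Pow(Add(1, Mul(h, o)), -1)))
Pow(Function('q')(-53, 429), -1) = Pow(Mul(-53, Pow(429, 2), Pow(Add(1, Mul(429, -53)), -1)), -1) = Pow(Mul(-53, 184041, Pow(Add(1, -22737), -1)), -1) = Pow(Mul(-53, 184041, Pow(-22736, -1)), -1) = Pow(Mul(-53, 184041, Rational(-1, 22736)), -1) = Pow(Rational(9754173, 22736), -1) = Rational(22736, 9754173)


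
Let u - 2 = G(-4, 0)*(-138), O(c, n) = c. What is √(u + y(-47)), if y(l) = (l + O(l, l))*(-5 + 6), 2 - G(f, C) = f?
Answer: 2*I*√230 ≈ 30.332*I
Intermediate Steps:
G(f, C) = 2 - f
y(l) = 2*l (y(l) = (l + l)*(-5 + 6) = (2*l)*1 = 2*l)
u = -826 (u = 2 + (2 - 1*(-4))*(-138) = 2 + (2 + 4)*(-138) = 2 + 6*(-138) = 2 - 828 = -826)
√(u + y(-47)) = √(-826 + 2*(-47)) = √(-826 - 94) = √(-920) = 2*I*√230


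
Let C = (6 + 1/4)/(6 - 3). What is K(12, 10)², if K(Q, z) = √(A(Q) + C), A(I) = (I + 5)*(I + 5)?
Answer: 3493/12 ≈ 291.08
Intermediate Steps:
C = 25/12 (C = (6 + ¼)/3 = (25/4)*(⅓) = 25/12 ≈ 2.0833)
A(I) = (5 + I)² (A(I) = (5 + I)*(5 + I) = (5 + I)²)
K(Q, z) = √(25/12 + (5 + Q)²) (K(Q, z) = √((5 + Q)² + 25/12) = √(25/12 + (5 + Q)²))
K(12, 10)² = (√(75 + 36*(5 + 12)²)/6)² = (√(75 + 36*17²)/6)² = (√(75 + 36*289)/6)² = (√(75 + 10404)/6)² = (√10479/6)² = 3493/12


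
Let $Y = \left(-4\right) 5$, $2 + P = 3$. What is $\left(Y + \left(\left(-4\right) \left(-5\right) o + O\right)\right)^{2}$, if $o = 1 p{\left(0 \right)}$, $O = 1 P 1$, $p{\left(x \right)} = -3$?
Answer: $6241$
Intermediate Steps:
$P = 1$ ($P = -2 + 3 = 1$)
$Y = -20$
$O = 1$ ($O = 1 \cdot 1 \cdot 1 = 1 \cdot 1 = 1$)
$o = -3$ ($o = 1 \left(-3\right) = -3$)
$\left(Y + \left(\left(-4\right) \left(-5\right) o + O\right)\right)^{2} = \left(-20 + \left(\left(-4\right) \left(-5\right) \left(-3\right) + 1\right)\right)^{2} = \left(-20 + \left(20 \left(-3\right) + 1\right)\right)^{2} = \left(-20 + \left(-60 + 1\right)\right)^{2} = \left(-20 - 59\right)^{2} = \left(-79\right)^{2} = 6241$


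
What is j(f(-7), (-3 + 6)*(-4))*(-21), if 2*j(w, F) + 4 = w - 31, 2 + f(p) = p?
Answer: 462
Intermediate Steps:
f(p) = -2 + p
j(w, F) = -35/2 + w/2 (j(w, F) = -2 + (w - 31)/2 = -2 + (-31 + w)/2 = -2 + (-31/2 + w/2) = -35/2 + w/2)
j(f(-7), (-3 + 6)*(-4))*(-21) = (-35/2 + (-2 - 7)/2)*(-21) = (-35/2 + (½)*(-9))*(-21) = (-35/2 - 9/2)*(-21) = -22*(-21) = 462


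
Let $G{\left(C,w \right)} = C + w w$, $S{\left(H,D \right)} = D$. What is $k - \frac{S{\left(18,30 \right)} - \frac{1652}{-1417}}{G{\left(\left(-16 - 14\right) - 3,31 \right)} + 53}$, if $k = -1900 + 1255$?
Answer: $- \frac{896643827}{1390077} \approx -645.03$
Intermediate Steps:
$G{\left(C,w \right)} = C + w^{2}$
$k = -645$
$k - \frac{S{\left(18,30 \right)} - \frac{1652}{-1417}}{G{\left(\left(-16 - 14\right) - 3,31 \right)} + 53} = -645 - \frac{30 - \frac{1652}{-1417}}{\left(\left(\left(-16 - 14\right) - 3\right) + 31^{2}\right) + 53} = -645 - \frac{30 - - \frac{1652}{1417}}{\left(\left(-30 - 3\right) + 961\right) + 53} = -645 - \frac{30 + \frac{1652}{1417}}{\left(-33 + 961\right) + 53} = -645 - \frac{44162}{1417 \left(928 + 53\right)} = -645 - \frac{44162}{1417 \cdot 981} = -645 - \frac{44162}{1417} \cdot \frac{1}{981} = -645 - \frac{44162}{1390077} = - \frac{896643827}{1390077}$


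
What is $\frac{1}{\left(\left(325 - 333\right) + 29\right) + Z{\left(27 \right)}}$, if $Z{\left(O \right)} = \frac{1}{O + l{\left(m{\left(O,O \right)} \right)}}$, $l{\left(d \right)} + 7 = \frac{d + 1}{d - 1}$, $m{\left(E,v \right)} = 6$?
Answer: $\frac{107}{2252} \approx 0.047513$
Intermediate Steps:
$l{\left(d \right)} = -7 + \frac{1 + d}{-1 + d}$ ($l{\left(d \right)} = -7 + \frac{d + 1}{d - 1} = -7 + \frac{1 + d}{-1 + d}$)
$Z{\left(O \right)} = \frac{1}{- \frac{28}{5} + O}$ ($Z{\left(O \right)} = \frac{1}{O + \frac{2 \left(4 - 18\right)}{-1 + 6}} = \frac{1}{O + \frac{2 \left(4 - 18\right)}{5}} = \frac{1}{O + 2 \cdot \frac{1}{5} \left(-14\right)} = \frac{1}{O - \frac{28}{5}} = \frac{1}{- \frac{28}{5} + O}$)
$\frac{1}{\left(\left(325 - 333\right) + 29\right) + Z{\left(27 \right)}} = \frac{1}{\left(\left(325 - 333\right) + 29\right) + \frac{5}{-28 + 5 \cdot 27}} = \frac{1}{\left(-8 + 29\right) + \frac{5}{-28 + 135}} = \frac{1}{21 + \frac{5}{107}} = \frac{1}{\frac{2252}{107}} = \frac{107}{2252}$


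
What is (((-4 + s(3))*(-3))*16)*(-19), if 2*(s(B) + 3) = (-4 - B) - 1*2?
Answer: -10488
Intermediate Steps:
s(B) = -6 - B/2 (s(B) = -3 + ((-4 - B) - 1*2)/2 = -3 + ((-4 - B) - 2)/2 = -3 + (-6 - B)/2 = -3 + (-3 - B/2) = -6 - B/2)
(((-4 + s(3))*(-3))*16)*(-19) = (((-4 + (-6 - ½*3))*(-3))*16)*(-19) = (((-4 + (-6 - 3/2))*(-3))*16)*(-19) = (((-4 - 15/2)*(-3))*16)*(-19) = (-23/2*(-3)*16)*(-19) = ((69/2)*16)*(-19) = 552*(-19) = -10488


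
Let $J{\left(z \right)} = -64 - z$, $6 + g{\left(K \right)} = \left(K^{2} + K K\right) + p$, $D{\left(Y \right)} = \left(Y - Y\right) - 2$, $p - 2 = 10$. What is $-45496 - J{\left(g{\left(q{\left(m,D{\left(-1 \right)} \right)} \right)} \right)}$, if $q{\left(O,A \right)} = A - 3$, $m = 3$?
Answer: $-45376$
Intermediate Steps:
$p = 12$ ($p = 2 + 10 = 12$)
$D{\left(Y \right)} = -2$ ($D{\left(Y \right)} = 0 - 2 = -2$)
$q{\left(O,A \right)} = -3 + A$ ($q{\left(O,A \right)} = A - 3 = -3 + A$)
$g{\left(K \right)} = 6 + 2 K^{2}$ ($g{\left(K \right)} = -6 + \left(\left(K^{2} + K K\right) + 12\right) = -6 + \left(\left(K^{2} + K^{2}\right) + 12\right) = -6 + \left(2 K^{2} + 12\right) = -6 + \left(12 + 2 K^{2}\right) = 6 + 2 K^{2}$)
$-45496 - J{\left(g{\left(q{\left(m,D{\left(-1 \right)} \right)} \right)} \right)} = -45496 - \left(-64 - \left(6 + 2 \left(-3 - 2\right)^{2}\right)\right) = -45496 - \left(-64 - \left(6 + 2 \left(-5\right)^{2}\right)\right) = -45496 - \left(-64 - \left(6 + 2 \cdot 25\right)\right) = -45496 - \left(-64 - \left(6 + 50\right)\right) = -45496 - \left(-64 - 56\right) = -45496 - -120 = -45496 + 120 = -45376$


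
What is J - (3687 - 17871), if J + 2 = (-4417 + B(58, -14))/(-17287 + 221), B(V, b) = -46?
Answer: 242034475/17066 ≈ 14182.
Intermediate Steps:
J = -29669/17066 (J = -2 + (-4417 - 46)/(-17287 + 221) = -2 - 4463/(-17066) = -2 - 4463*(-1/17066) = -2 + 4463/17066 = -29669/17066 ≈ -1.7385)
J - (3687 - 17871) = -29669/17066 - (3687 - 17871) = -29669/17066 - 1*(-14184) = -29669/17066 + 14184 = 242034475/17066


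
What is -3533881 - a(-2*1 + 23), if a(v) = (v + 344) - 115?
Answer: -3534131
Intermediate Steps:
a(v) = 229 + v (a(v) = (344 + v) - 115 = 229 + v)
-3533881 - a(-2*1 + 23) = -3533881 - (229 + (-2*1 + 23)) = -3533881 - (229 + (-2 + 23)) = -3533881 - (229 + 21) = -3533881 - 1*250 = -3533881 - 250 = -3534131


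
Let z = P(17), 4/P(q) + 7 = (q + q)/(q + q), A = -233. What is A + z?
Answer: -701/3 ≈ -233.67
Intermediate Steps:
P(q) = -2/3 (P(q) = 4/(-7 + (q + q)/(q + q)) = 4/(-7 + (2*q)/((2*q))) = 4/(-7 + (2*q)*(1/(2*q))) = 4/(-7 + 1) = 4/(-6) = 4*(-1/6) = -2/3)
z = -2/3 ≈ -0.66667
A + z = -233 - 2/3 = -701/3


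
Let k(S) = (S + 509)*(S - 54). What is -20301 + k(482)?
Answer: 403847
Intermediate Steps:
k(S) = (-54 + S)*(509 + S) (k(S) = (509 + S)*(-54 + S) = (-54 + S)*(509 + S))
-20301 + k(482) = -20301 + (-27486 + 482² + 455*482) = -20301 + (-27486 + 232324 + 219310) = -20301 + 424148 = 403847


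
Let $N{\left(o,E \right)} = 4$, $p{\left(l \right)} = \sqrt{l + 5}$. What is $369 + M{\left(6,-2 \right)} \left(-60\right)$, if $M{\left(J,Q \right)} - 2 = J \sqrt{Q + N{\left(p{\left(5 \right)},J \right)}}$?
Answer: $249 - 360 \sqrt{2} \approx -260.12$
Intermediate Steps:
$p{\left(l \right)} = \sqrt{5 + l}$
$M{\left(J,Q \right)} = 2 + J \sqrt{4 + Q}$ ($M{\left(J,Q \right)} = 2 + J \sqrt{Q + 4} = 2 + J \sqrt{4 + Q}$)
$369 + M{\left(6,-2 \right)} \left(-60\right) = 369 + \left(2 + 6 \sqrt{4 - 2}\right) \left(-60\right) = 369 + \left(2 + 6 \sqrt{2}\right) \left(-60\right) = 369 - \left(120 + 360 \sqrt{2}\right) = 249 - 360 \sqrt{2}$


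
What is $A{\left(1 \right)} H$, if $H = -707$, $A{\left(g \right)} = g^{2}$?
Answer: $-707$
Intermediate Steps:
$A{\left(1 \right)} H = 1^{2} \left(-707\right) = 1 \left(-707\right) = -707$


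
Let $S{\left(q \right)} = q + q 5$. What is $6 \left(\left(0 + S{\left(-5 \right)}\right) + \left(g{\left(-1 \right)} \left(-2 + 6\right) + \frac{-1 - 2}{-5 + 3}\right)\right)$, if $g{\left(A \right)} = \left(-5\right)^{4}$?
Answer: $14829$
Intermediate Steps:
$S{\left(q \right)} = 6 q$ ($S{\left(q \right)} = q + 5 q = 6 q$)
$g{\left(A \right)} = 625$
$6 \left(\left(0 + S{\left(-5 \right)}\right) + \left(g{\left(-1 \right)} \left(-2 + 6\right) + \frac{-1 - 2}{-5 + 3}\right)\right) = 6 \left(\left(0 + 6 \left(-5\right)\right) + \left(625 \left(-2 + 6\right) + \frac{-1 - 2}{-5 + 3}\right)\right) = 6 \left(\left(0 - 30\right) + \left(625 \cdot 4 - \frac{3}{-2}\right)\right) = 6 \left(-30 + \left(2500 - - \frac{3}{2}\right)\right) = 6 \left(-30 + \left(2500 + \frac{3}{2}\right)\right) = 6 \left(-30 + \frac{5003}{2}\right) = 6 \cdot \frac{4943}{2} = 14829$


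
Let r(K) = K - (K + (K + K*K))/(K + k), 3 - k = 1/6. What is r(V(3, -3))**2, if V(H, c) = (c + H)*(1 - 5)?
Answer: 0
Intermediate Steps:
k = 17/6 (k = 3 - 1/6 = 17/6 ≈ 2.8333)
V(H, c) = -4*H - 4*c (V(H, c) = (H + c)*(-4) = -4*H - 4*c)
r(K) = K - (K**2 + 2*K)/(17/6 + K) (r(K) = K - (K + (K + K*K))/(K + 17/6) = K - (K + (K + K**2))/(17/6 + K) = K - (K**2 + 2*K)/(17/6 + K))
r(V(3, -3))**2 = (5*(-4*3 - 4*(-3))/(17 + 6*(-4*3 - 4*(-3))))**2 = (5*(-12 + 12)/(17 + 6*(-12 + 12)))**2 = (5*0/(17 + 6*0))**2 = (5*0/(17 + 0))**2 = (5*0/17)**2 = (5*0*(1/17))**2 = 0**2 = 0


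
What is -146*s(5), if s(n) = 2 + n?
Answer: -1022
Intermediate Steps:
-146*s(5) = -146*(2 + 5) = -146*7 = -1*1022 = -1022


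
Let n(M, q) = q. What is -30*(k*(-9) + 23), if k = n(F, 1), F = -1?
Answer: -420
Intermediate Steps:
k = 1
-30*(k*(-9) + 23) = -30*(1*(-9) + 23) = -30*(-9 + 23) = -30*14 = -420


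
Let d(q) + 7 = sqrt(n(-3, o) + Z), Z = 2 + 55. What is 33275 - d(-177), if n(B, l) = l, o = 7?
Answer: 33274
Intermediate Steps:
Z = 57
d(q) = 1 (d(q) = -7 + sqrt(7 + 57) = -7 + sqrt(64) = -7 + 8 = 1)
33275 - d(-177) = 33275 - 1*1 = 33275 - 1 = 33274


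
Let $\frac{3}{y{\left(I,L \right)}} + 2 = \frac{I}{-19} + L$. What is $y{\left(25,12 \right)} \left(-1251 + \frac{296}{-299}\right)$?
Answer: $- \frac{1422511}{3289} \approx -432.51$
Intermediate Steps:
$y{\left(I,L \right)} = \frac{3}{-2 + L - \frac{I}{19}}$ ($y{\left(I,L \right)} = \frac{3}{-2 + \left(\frac{I}{-19} + L\right)} = \frac{3}{-2 - \left(- L + \frac{I}{19}\right)} = \frac{3}{-2 + L - \frac{I}{19}}$)
$y{\left(25,12 \right)} \left(-1251 + \frac{296}{-299}\right) = - \frac{57}{38 + 25 - 228} \left(-1251 + \frac{296}{-299}\right) = - \frac{57}{38 + 25 - 228} \left(-1251 + 296 \left(- \frac{1}{299}\right)\right) = - \frac{57}{-165} \left(-1251 - \frac{296}{299}\right) = \left(-57\right) \left(- \frac{1}{165}\right) \left(- \frac{374345}{299}\right) = \frac{19}{55} \left(- \frac{374345}{299}\right) = - \frac{1422511}{3289}$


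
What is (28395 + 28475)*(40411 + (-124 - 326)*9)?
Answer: 2067850070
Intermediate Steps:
(28395 + 28475)*(40411 + (-124 - 326)*9) = 56870*(40411 - 450*9) = 56870*(40411 - 4050) = 56870*36361 = 2067850070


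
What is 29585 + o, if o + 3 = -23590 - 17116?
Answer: -11124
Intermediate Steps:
o = -40709 (o = -3 + (-23590 - 17116) = -3 - 40706 = -40709)
29585 + o = 29585 - 40709 = -11124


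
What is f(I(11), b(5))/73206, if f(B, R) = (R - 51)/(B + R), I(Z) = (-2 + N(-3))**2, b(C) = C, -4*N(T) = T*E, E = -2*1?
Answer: -4/109809 ≈ -3.6427e-5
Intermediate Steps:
E = -2
N(T) = T/2 (N(T) = -T*(-2)/4 = -(-1)*T/2 = T/2)
I(Z) = 49/4 (I(Z) = (-2 + (1/2)*(-3))**2 = (-2 - 3/2)**2 = (-7/2)**2 = 49/4)
f(B, R) = (-51 + R)/(B + R)
f(I(11), b(5))/73206 = ((-51 + 5)/(49/4 + 5))/73206 = (-46/(69/4))*(1/73206) = ((4/69)*(-46))*(1/73206) = -8/3*1/73206 = -4/109809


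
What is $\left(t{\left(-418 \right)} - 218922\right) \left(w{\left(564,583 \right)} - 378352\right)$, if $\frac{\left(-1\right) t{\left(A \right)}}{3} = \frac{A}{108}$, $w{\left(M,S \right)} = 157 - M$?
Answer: $\frac{497485679911}{6} \approx 8.2914 \cdot 10^{10}$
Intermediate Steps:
$t{\left(A \right)} = - \frac{A}{36}$ ($t{\left(A \right)} = - 3 \frac{A}{108} = - \frac{A}{36}$)
$\left(t{\left(-418 \right)} - 218922\right) \left(w{\left(564,583 \right)} - 378352\right) = \left(\left(- \frac{1}{36}\right) \left(-418\right) - 218922\right) \left(\left(157 - 564\right) - 378352\right) = \left(\frac{209}{18} - 218922\right) \left(\left(157 - 564\right) - 378352\right) = - \frac{3940387 \left(-407 - 378352\right)}{18} = \left(- \frac{3940387}{18}\right) \left(-378759\right) = \frac{497485679911}{6}$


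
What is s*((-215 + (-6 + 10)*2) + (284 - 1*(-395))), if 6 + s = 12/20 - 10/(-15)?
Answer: -33512/15 ≈ -2234.1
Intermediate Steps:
s = -71/15 (s = -6 + (12/20 - 10/(-15)) = -6 + (12*(1/20) - 10*(-1/15)) = -6 + (⅗ + ⅔) = -6 + 19/15 = -71/15 ≈ -4.7333)
s*((-215 + (-6 + 10)*2) + (284 - 1*(-395))) = -71*((-215 + (-6 + 10)*2) + (284 - 1*(-395)))/15 = -71*((-215 + 4*2) + (284 + 395))/15 = -71*((-215 + 8) + 679)/15 = -71*(-207 + 679)/15 = -71/15*472 = -33512/15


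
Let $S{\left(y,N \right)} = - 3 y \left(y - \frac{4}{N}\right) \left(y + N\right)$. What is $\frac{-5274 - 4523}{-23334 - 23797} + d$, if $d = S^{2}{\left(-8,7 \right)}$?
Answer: $\frac{13961617379}{329917} \approx 42319.0$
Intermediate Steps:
$S{\left(y,N \right)} = - 3 y \left(N + y\right) \left(y - \frac{4}{N}\right)$ ($S{\left(y,N \right)} = - 3 y \left(y - \frac{4}{N}\right) \left(N + y\right) = - 3 y \left(N + y\right) \left(y - \frac{4}{N}\right)$)
$d = \frac{2073600}{49}$ ($d = \left(\left(-3\right) \left(-8\right) \frac{1}{7} \left(\left(-4\right) \left(-8\right) + 7 \left(-4 + \left(-8\right)^{2} + 7 \left(-8\right)\right)\right)\right)^{2} = \left(\left(-3\right) \left(-8\right) \frac{1}{7} \left(32 + 7 \left(-4 + 64 - 56\right)\right)\right)^{2} = \left(\left(-3\right) \left(-8\right) \frac{1}{7} \left(32 + 7 \cdot 4\right)\right)^{2} = \left(\left(-3\right) \left(-8\right) \frac{1}{7} \left(32 + 28\right)\right)^{2} = \left(\left(-3\right) \left(-8\right) \frac{1}{7} \cdot 60\right)^{2} = \left(\frac{1440}{7}\right)^{2} = \frac{2073600}{49} \approx 42318.0$)
$\frac{-5274 - 4523}{-23334 - 23797} + d = \frac{-5274 - 4523}{-23334 - 23797} + \frac{2073600}{49} = - \frac{9797}{-47131} + \frac{2073600}{49} = \left(-9797\right) \left(- \frac{1}{47131}\right) + \frac{2073600}{49} = \frac{9797}{47131} + \frac{2073600}{49} = \frac{13961617379}{329917}$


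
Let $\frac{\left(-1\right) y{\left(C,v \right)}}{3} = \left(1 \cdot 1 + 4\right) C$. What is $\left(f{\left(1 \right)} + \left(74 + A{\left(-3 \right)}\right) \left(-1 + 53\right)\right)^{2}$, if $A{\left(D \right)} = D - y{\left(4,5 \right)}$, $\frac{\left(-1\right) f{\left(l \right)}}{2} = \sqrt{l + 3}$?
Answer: $46348864$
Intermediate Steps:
$y{\left(C,v \right)} = - 15 C$ ($y{\left(C,v \right)} = - 3 \left(1 \cdot 1 + 4\right) C = - 3 \left(1 + 4\right) C = - 3 \cdot 5 C = - 15 C$)
$f{\left(l \right)} = - 2 \sqrt{3 + l}$ ($f{\left(l \right)} = - 2 \sqrt{l + 3} = - 2 \sqrt{3 + l}$)
$A{\left(D \right)} = 60 + D$ ($A{\left(D \right)} = D - \left(-15\right) 4 = D - -60 = D + 60 = 60 + D$)
$\left(f{\left(1 \right)} + \left(74 + A{\left(-3 \right)}\right) \left(-1 + 53\right)\right)^{2} = \left(- 2 \sqrt{3 + 1} + \left(74 + \left(60 - 3\right)\right) \left(-1 + 53\right)\right)^{2} = \left(- 2 \sqrt{4} + \left(74 + 57\right) 52\right)^{2} = \left(\left(-2\right) 2 + 131 \cdot 52\right)^{2} = \left(-4 + 6812\right)^{2} = 6808^{2} = 46348864$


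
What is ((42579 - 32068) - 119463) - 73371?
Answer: -182323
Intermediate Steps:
((42579 - 32068) - 119463) - 73371 = (10511 - 119463) - 73371 = -108952 - 73371 = -182323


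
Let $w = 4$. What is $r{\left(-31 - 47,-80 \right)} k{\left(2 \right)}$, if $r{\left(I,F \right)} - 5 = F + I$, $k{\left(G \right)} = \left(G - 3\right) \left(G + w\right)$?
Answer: $918$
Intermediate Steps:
$k{\left(G \right)} = \left(-3 + G\right) \left(4 + G\right)$ ($k{\left(G \right)} = \left(G - 3\right) \left(G + 4\right) = \left(-3 + G\right) \left(4 + G\right)$)
$r{\left(I,F \right)} = 5 + F + I$ ($r{\left(I,F \right)} = 5 + \left(F + I\right) = 5 + F + I$)
$r{\left(-31 - 47,-80 \right)} k{\left(2 \right)} = \left(5 - 80 - 78\right) \left(-12 + 2 + 2^{2}\right) = \left(5 - 80 - 78\right) \left(-12 + 2 + 4\right) = \left(-153\right) \left(-6\right) = 918$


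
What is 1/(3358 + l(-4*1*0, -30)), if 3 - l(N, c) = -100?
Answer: 1/3461 ≈ 0.00028893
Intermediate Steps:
l(N, c) = 103 (l(N, c) = 3 - 1*(-100) = 3 + 100 = 103)
1/(3358 + l(-4*1*0, -30)) = 1/(3358 + 103) = 1/3461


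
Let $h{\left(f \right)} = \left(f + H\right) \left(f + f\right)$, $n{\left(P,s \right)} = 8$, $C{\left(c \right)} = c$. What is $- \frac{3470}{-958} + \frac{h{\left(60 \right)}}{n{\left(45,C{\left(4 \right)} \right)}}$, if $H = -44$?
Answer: $\frac{116695}{479} \approx 243.62$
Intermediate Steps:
$h{\left(f \right)} = 2 f \left(-44 + f\right)$ ($h{\left(f \right)} = \left(f - 44\right) \left(f + f\right) = \left(-44 + f\right) 2 f = 2 f \left(-44 + f\right)$)
$- \frac{3470}{-958} + \frac{h{\left(60 \right)}}{n{\left(45,C{\left(4 \right)} \right)}} = - \frac{3470}{-958} + \frac{2 \cdot 60 \left(-44 + 60\right)}{8} = \left(-3470\right) \left(- \frac{1}{958}\right) + 2 \cdot 60 \cdot 16 \cdot \frac{1}{8} = \frac{1735}{479} + 1920 \cdot \frac{1}{8} = \frac{1735}{479} + 240 = \frac{116695}{479}$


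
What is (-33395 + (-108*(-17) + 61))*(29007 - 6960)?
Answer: -694436406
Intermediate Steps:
(-33395 + (-108*(-17) + 61))*(29007 - 6960) = (-33395 + (1836 + 61))*22047 = (-33395 + 1897)*22047 = -31498*22047 = -694436406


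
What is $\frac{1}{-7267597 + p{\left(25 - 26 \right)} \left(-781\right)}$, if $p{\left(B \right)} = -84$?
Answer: $- \frac{1}{7201993} \approx -1.3885 \cdot 10^{-7}$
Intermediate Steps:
$\frac{1}{-7267597 + p{\left(25 - 26 \right)} \left(-781\right)} = \frac{1}{-7267597 - -65604} = \frac{1}{-7267597 + 65604} = \frac{1}{-7201993} = - \frac{1}{7201993}$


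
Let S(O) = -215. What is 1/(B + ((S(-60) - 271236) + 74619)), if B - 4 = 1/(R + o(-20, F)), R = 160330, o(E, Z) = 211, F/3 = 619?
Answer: -160541/31598963947 ≈ -5.0806e-6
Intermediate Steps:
F = 1857 (F = 3*619 = 1857)
B = 642165/160541 (B = 4 + 1/(160330 + 211) = 4 + 1/160541 = 642165/160541 ≈ 4.0000)
1/(B + ((S(-60) - 271236) + 74619)) = 1/(642165/160541 + ((-215 - 271236) + 74619)) = 1/(642165/160541 + (-271451 + 74619)) = 1/(642165/160541 - 196832) = 1/(-31598963947/160541) = -160541/31598963947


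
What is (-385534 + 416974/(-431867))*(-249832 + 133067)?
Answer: 19441352527580280/431867 ≈ 4.5017e+10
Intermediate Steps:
(-385534 + 416974/(-431867))*(-249832 + 133067) = (-385534 + 416974*(-1/431867))*(-116765) = (-385534 - 416974/431867)*(-116765) = -166499828952/431867*(-116765) = 19441352527580280/431867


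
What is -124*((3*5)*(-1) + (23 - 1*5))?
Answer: -372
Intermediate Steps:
-124*((3*5)*(-1) + (23 - 1*5)) = -124*(15*(-1) + (23 - 5)) = -124*(-15 + 18) = -124*3 = -372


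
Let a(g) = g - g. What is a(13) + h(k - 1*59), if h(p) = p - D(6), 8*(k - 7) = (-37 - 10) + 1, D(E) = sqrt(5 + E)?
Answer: -231/4 - sqrt(11) ≈ -61.067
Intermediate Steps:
k = 5/4 (k = 7 + ((-37 - 10) + 1)/8 = 7 + (-47 + 1)/8 = 7 + (1/8)*(-46) = 7 - 23/4 = 5/4 ≈ 1.2500)
a(g) = 0
h(p) = p - sqrt(11) (h(p) = p - sqrt(5 + 6) = p - sqrt(11))
a(13) + h(k - 1*59) = 0 + ((5/4 - 1*59) - sqrt(11)) = 0 + ((5/4 - 59) - sqrt(11)) = 0 + (-231/4 - sqrt(11)) = -231/4 - sqrt(11)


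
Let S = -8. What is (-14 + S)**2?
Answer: 484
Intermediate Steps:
(-14 + S)**2 = (-14 - 8)**2 = (-22)**2 = 484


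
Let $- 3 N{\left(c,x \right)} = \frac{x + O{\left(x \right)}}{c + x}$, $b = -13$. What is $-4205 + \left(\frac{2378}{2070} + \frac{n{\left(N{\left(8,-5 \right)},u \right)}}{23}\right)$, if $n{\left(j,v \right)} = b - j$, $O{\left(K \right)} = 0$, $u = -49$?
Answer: $- \frac{1450532}{345} \approx -4204.4$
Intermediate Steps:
$N{\left(c,x \right)} = - \frac{x}{3 \left(c + x\right)}$ ($N{\left(c,x \right)} = - \frac{\left(x + 0\right) \frac{1}{c + x}}{3} = - \frac{x \frac{1}{c + x}}{3} = - \frac{x}{3 \left(c + x\right)}$)
$n{\left(j,v \right)} = -13 - j$
$-4205 + \left(\frac{2378}{2070} + \frac{n{\left(N{\left(8,-5 \right)},u \right)}}{23}\right) = -4205 + \left(\frac{2378}{2070} + \frac{-13 - \left(-1\right) \left(-5\right) \frac{1}{3 \cdot 8 + 3 \left(-5\right)}}{23}\right) = -4205 + \left(2378 \cdot \frac{1}{2070} + \left(-13 - \left(-1\right) \left(-5\right) \frac{1}{24 - 15}\right) \frac{1}{23}\right) = -4205 + \left(\frac{1189}{1035} + \left(-13 - \left(-1\right) \left(-5\right) \frac{1}{9}\right) \frac{1}{23}\right) = -4205 + \left(\frac{1189}{1035} + \left(-13 - \frac{5}{9}\right) \frac{1}{23}\right) = -4205 + \left(\frac{1189}{1035} - \frac{122}{207}\right) = -4205 + \frac{193}{345} = - \frac{1450532}{345}$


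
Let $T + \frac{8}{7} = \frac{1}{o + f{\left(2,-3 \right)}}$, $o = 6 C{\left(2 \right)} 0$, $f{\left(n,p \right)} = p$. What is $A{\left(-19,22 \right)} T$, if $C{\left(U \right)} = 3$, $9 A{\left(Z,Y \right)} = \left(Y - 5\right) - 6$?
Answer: $- \frac{341}{189} \approx -1.8042$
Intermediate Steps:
$A{\left(Z,Y \right)} = - \frac{11}{9} + \frac{Y}{9}$ ($A{\left(Z,Y \right)} = \frac{\left(Y - 5\right) - 6}{9} = \frac{\left(-5 + Y\right) - 6}{9} = \frac{-11 + Y}{9} = - \frac{11}{9} + \frac{Y}{9}$)
$o = 0$ ($o = 6 \cdot 3 \cdot 0 = 18 \cdot 0 = 0$)
$T = - \frac{31}{21}$ ($T = - \frac{8}{7} + \frac{1}{0 - 3} = - \frac{8}{7} + \frac{1}{-3} = - \frac{8}{7} - \frac{1}{3} = - \frac{31}{21} \approx -1.4762$)
$A{\left(-19,22 \right)} T = \left(- \frac{11}{9} + \frac{1}{9} \cdot 22\right) \left(- \frac{31}{21}\right) = \left(- \frac{11}{9} + \frac{22}{9}\right) \left(- \frac{31}{21}\right) = \frac{11}{9} \left(- \frac{31}{21}\right) = - \frac{341}{189}$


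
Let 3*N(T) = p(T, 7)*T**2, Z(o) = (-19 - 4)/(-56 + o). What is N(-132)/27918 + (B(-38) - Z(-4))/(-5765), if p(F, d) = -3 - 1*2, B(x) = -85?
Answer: -50009657/48771900 ≈ -1.0254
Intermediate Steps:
Z(o) = -23/(-56 + o)
p(F, d) = -5 (p(F, d) = -3 - 2 = -5)
N(T) = -5*T**2/3 (N(T) = (-5*T**2)/3 = -5*T**2/3)
N(-132)/27918 + (B(-38) - Z(-4))/(-5765) = -5/3*(-132)**2/27918 + (-85 - (-23)/(-56 - 4))/(-5765) = -5/3*17424*(1/27918) + (-85 - (-23)/(-60))*(-1/5765) = -29040*1/27918 + (-85 - (-23)*(-1)/60)*(-1/5765) = -440/423 + (-85 - 1*23/60)*(-1/5765) = -440/423 + (-85 - 23/60)*(-1/5765) = -440/423 - 5123/60*(-1/5765) = -440/423 + 5123/345900 = -50009657/48771900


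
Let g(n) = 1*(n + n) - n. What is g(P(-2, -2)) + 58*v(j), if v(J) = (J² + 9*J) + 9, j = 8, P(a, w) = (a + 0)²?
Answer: 8414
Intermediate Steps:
P(a, w) = a²
v(J) = 9 + J² + 9*J
g(n) = n (g(n) = 1*(2*n) - n = 2*n - n = n)
g(P(-2, -2)) + 58*v(j) = (-2)² + 58*(9 + 8² + 9*8) = 4 + 58*(9 + 64 + 72) = 4 + 58*145 = 4 + 8410 = 8414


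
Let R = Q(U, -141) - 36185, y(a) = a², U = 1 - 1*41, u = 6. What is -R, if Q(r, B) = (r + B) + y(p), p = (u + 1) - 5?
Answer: 36362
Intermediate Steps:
U = -40 (U = 1 - 41 = -40)
p = 2 (p = (6 + 1) - 5 = 7 - 5 = 2)
Q(r, B) = 4 + B + r (Q(r, B) = (r + B) + 2² = (B + r) + 4 = 4 + B + r)
R = -36362 (R = (4 - 141 - 40) - 36185 = -177 - 36185 = -36362)
-R = -1*(-36362) = 36362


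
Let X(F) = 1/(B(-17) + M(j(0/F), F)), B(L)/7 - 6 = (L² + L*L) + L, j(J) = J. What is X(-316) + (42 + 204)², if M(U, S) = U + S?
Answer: 221064949/3653 ≈ 60516.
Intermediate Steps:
B(L) = 42 + 7*L + 14*L² (B(L) = 42 + 7*((L² + L*L) + L) = 42 + 7*((L² + L²) + L) = 42 + 7*(2*L² + L) = 42 + 7*(L + 2*L²) = 42 + (7*L + 14*L²) = 42 + 7*L + 14*L²)
M(U, S) = S + U
X(F) = 1/(3969 + F) (X(F) = 1/((42 + 7*(-17) + 14*(-17)²) + (F + 0/F)) = 1/((42 - 119 + 14*289) + (F + 0)) = 1/((42 - 119 + 4046) + F) = 1/(3969 + F))
X(-316) + (42 + 204)² = 1/(3969 - 316) + (42 + 204)² = 1/3653 + 246² = 1/3653 + 60516 = 221064949/3653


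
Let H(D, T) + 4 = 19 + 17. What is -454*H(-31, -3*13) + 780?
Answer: -13748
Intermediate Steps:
H(D, T) = 32 (H(D, T) = -4 + (19 + 17) = -4 + 36 = 32)
-454*H(-31, -3*13) + 780 = -454*32 + 780 = -14528 + 780 = -13748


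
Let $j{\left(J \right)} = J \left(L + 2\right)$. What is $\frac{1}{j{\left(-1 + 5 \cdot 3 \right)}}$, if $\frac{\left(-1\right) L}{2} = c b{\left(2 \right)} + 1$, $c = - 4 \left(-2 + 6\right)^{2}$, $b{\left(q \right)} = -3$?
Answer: $- \frac{1}{5376} \approx -0.00018601$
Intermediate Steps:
$c = -64$ ($c = - 4 \cdot 4^{2} = \left(-4\right) 16 = -64$)
$L = -386$ ($L = - 2 \left(\left(-64\right) \left(-3\right) + 1\right) = - 2 \left(192 + 1\right) = \left(-2\right) 193 = -386$)
$j{\left(J \right)} = - 384 J$ ($j{\left(J \right)} = J \left(-386 + 2\right) = J \left(-384\right) = - 384 J$)
$\frac{1}{j{\left(-1 + 5 \cdot 3 \right)}} = \frac{1}{\left(-384\right) \left(-1 + 5 \cdot 3\right)} = \frac{1}{\left(-384\right) \left(-1 + 15\right)} = \frac{1}{\left(-384\right) 14} = \frac{1}{-5376} = - \frac{1}{5376}$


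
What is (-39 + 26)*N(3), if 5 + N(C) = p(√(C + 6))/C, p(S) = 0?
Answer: 65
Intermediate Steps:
N(C) = -5 (N(C) = -5 + 0/C = -5 + 0 = -5)
(-39 + 26)*N(3) = (-39 + 26)*(-5) = -13*(-5) = 65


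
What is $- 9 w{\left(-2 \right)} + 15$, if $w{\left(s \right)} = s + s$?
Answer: $51$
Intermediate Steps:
$w{\left(s \right)} = 2 s$
$- 9 w{\left(-2 \right)} + 15 = - 9 \cdot 2 \left(-2\right) + 15 = \left(-9\right) \left(-4\right) + 15 = 36 + 15 = 51$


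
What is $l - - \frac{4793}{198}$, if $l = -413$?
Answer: $- \frac{76981}{198} \approx -388.79$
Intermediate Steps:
$l - - \frac{4793}{198} = -413 - - \frac{4793}{198} = -413 + \frac{4793}{198} = - \frac{76981}{198}$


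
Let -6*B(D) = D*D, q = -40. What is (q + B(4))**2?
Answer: 16384/9 ≈ 1820.4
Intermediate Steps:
B(D) = -D**2/6 (B(D) = -D*D/6 = -D**2/6)
(q + B(4))**2 = (-40 - 1/6*4**2)**2 = (-40 - 1/6*16)**2 = (-40 - 8/3)**2 = (-128/3)**2 = 16384/9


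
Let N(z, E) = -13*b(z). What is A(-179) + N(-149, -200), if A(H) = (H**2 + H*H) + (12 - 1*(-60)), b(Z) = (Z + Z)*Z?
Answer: -513072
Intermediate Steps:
b(Z) = 2*Z**2 (b(Z) = (2*Z)*Z = 2*Z**2)
N(z, E) = -26*z**2
A(H) = 72 + 2*H**2 (A(H) = (H**2 + H**2) + (12 + 60) = 2*H**2 + 72 = 72 + 2*H**2)
A(-179) + N(-149, -200) = (72 + 2*(-179)**2) - 26*(-149)**2 = (72 + 2*32041) - 26*22201 = (72 + 64082) - 577226 = 64154 - 577226 = -513072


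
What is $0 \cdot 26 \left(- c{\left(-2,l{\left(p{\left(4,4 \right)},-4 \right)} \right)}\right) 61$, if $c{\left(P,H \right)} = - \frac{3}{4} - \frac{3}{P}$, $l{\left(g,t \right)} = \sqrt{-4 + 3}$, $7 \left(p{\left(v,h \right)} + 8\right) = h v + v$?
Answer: $0$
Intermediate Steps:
$p{\left(v,h \right)} = -8 + \frac{v}{7} + \frac{h v}{7}$ ($p{\left(v,h \right)} = -8 + \frac{h v + v}{7} = -8 + \frac{v + h v}{7} = -8 + \left(\frac{v}{7} + \frac{h v}{7}\right) = -8 + \frac{v}{7} + \frac{h v}{7}$)
$l{\left(g,t \right)} = i$ ($l{\left(g,t \right)} = \sqrt{-1} = i$)
$c{\left(P,H \right)} = - \frac{3}{4} - \frac{3}{P}$ ($c{\left(P,H \right)} = \left(-3\right) \frac{1}{4} - \frac{3}{P} = - \frac{3}{4} - \frac{3}{P}$)
$0 \cdot 26 \left(- c{\left(-2,l{\left(p{\left(4,4 \right)},-4 \right)} \right)}\right) 61 = 0 \cdot 26 \left(- (- \frac{3}{4} - \frac{3}{-2})\right) 61 = 0 \left(- (- \frac{3}{4} - - \frac{3}{2})\right) 61 = 0 \left(- (- \frac{3}{4} + \frac{3}{2})\right) 61 = 0 \left(\left(-1\right) \frac{3}{4}\right) 61 = 0 \left(- \frac{3}{4}\right) 61 = 0 \cdot 61 = 0$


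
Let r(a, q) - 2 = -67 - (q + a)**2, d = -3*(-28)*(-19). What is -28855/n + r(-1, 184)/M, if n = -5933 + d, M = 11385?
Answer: 75886109/85717665 ≈ 0.88530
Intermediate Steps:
d = -1596 (d = 84*(-19) = -1596)
r(a, q) = -65 - (a + q)**2 (r(a, q) = 2 + (-67 - (q + a)**2) = 2 + (-67 - (a + q)**2) = -65 - (a + q)**2)
n = -7529 (n = -5933 - 1596 = -7529)
-28855/n + r(-1, 184)/M = -28855/(-7529) + (-65 - (-1 + 184)**2)/11385 = -28855*(-1/7529) + (-65 - 1*183**2)*(1/11385) = 28855/7529 + (-65 - 1*33489)*(1/11385) = 28855/7529 + (-65 - 33489)*(1/11385) = 28855/7529 - 33554*1/11385 = 28855/7529 - 33554/11385 = 75886109/85717665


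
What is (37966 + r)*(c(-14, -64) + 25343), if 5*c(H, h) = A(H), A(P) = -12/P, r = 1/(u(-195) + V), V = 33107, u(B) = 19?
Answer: 1115559777257887/1159410 ≈ 9.6218e+8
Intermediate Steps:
r = 1/33126 (r = 1/(19 + 33107) = 1/33126 ≈ 3.0188e-5)
c(H, h) = -12/(5*H) (c(H, h) = (-12/H)/5 = -12/(5*H))
(37966 + r)*(c(-14, -64) + 25343) = (37966 + 1/33126)*(-12/5/(-14) + 25343) = 1257661717*(-12/5*(-1/14) + 25343)/33126 = 1257661717*(6/35 + 25343)/33126 = (1257661717/33126)*(887011/35) = 1115559777257887/1159410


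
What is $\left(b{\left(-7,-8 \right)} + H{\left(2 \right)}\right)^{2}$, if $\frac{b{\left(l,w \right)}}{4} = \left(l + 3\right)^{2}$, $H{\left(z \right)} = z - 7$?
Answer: $3481$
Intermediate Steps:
$H{\left(z \right)} = -7 + z$ ($H{\left(z \right)} = z - 7 = -7 + z$)
$b{\left(l,w \right)} = 4 \left(3 + l\right)^{2}$ ($b{\left(l,w \right)} = 4 \left(l + 3\right)^{2} = 4 \left(3 + l\right)^{2}$)
$\left(b{\left(-7,-8 \right)} + H{\left(2 \right)}\right)^{2} = \left(4 \left(3 - 7\right)^{2} + \left(-7 + 2\right)\right)^{2} = \left(4 \left(-4\right)^{2} - 5\right)^{2} = \left(4 \cdot 16 - 5\right)^{2} = \left(64 - 5\right)^{2} = 59^{2} = 3481$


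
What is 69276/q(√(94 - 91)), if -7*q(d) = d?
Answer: -161644*√3 ≈ -2.7998e+5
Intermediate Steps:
q(d) = -d/7
69276/q(√(94 - 91)) = 69276/((-√(94 - 91)/7)) = 69276/((-√3/7)) = 69276*(-7*√3/3) = -161644*√3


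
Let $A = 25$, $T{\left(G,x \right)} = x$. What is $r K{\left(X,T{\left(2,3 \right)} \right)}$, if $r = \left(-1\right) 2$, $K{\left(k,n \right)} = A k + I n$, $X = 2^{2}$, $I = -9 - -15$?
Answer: $-236$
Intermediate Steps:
$I = 6$ ($I = -9 + 15 = 6$)
$X = 4$
$K{\left(k,n \right)} = 6 n + 25 k$ ($K{\left(k,n \right)} = 25 k + 6 n = 6 n + 25 k$)
$r = -2$
$r K{\left(X,T{\left(2,3 \right)} \right)} = - 2 \left(6 \cdot 3 + 25 \cdot 4\right) = - 2 \left(18 + 100\right) = \left(-2\right) 118 = -236$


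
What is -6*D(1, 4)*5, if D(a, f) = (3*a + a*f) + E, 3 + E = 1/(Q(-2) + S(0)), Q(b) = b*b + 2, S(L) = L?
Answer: -125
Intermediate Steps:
Q(b) = 2 + b² (Q(b) = b² + 2 = 2 + b²)
E = -17/6 (E = -3 + 1/((2 + (-2)²) + 0) = -3 + 1/((2 + 4) + 0) = -3 + 1/(6 + 0) = -3 + 1/6 = -3 + ⅙ = -17/6 ≈ -2.8333)
D(a, f) = -17/6 + 3*a + a*f (D(a, f) = (3*a + a*f) - 17/6 = -17/6 + 3*a + a*f)
-6*D(1, 4)*5 = -6*(-17/6 + 3*1 + 1*4)*5 = -6*(-17/6 + 3 + 4)*5 = -6*25/6*5 = -25*5 = -125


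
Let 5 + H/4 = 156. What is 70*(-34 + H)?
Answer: 39900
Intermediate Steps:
H = 604 (H = -20 + 4*156 = -20 + 624 = 604)
70*(-34 + H) = 70*(-34 + 604) = 70*570 = 39900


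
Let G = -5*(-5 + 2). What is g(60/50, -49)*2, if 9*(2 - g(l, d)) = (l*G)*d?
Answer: 200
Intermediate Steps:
G = 15 (G = -5*(-3) = 15)
g(l, d) = 2 - 5*d*l/3 (g(l, d) = 2 - l*15*d/9 = 2 - 15*l*d/9 = 2 - 5*d*l/3)
g(60/50, -49)*2 = (2 - 5/3*(-49)*60/50)*2 = (2 - 5/3*(-49)*60*(1/50))*2 = (2 - 5/3*(-49)*6/5)*2 = (2 + 98)*2 = 100*2 = 200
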